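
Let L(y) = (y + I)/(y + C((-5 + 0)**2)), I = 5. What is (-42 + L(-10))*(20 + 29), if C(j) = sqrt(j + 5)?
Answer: -2023 + 7*sqrt(30)/2 ≈ -2003.8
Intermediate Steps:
C(j) = sqrt(5 + j)
L(y) = (5 + y)/(y + sqrt(30)) (L(y) = (y + 5)/(y + sqrt(5 + (-5 + 0)**2)) = (5 + y)/(y + sqrt(5 + (-5)**2)) = (5 + y)/(y + sqrt(5 + 25)) = (5 + y)/(y + sqrt(30)))
(-42 + L(-10))*(20 + 29) = (-42 + (5 - 10)/(-10 + sqrt(30)))*(20 + 29) = (-42 - 5/(-10 + sqrt(30)))*49 = -2058 - 245/(-10 + sqrt(30))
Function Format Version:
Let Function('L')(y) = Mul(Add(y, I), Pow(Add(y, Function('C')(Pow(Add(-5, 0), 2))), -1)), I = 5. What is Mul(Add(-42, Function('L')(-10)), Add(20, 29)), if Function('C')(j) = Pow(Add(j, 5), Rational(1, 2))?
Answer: Add(-2023, Mul(Rational(7, 2), Pow(30, Rational(1, 2)))) ≈ -2003.8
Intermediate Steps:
Function('C')(j) = Pow(Add(5, j), Rational(1, 2))
Function('L')(y) = Mul(Pow(Add(y, Pow(30, Rational(1, 2))), -1), Add(5, y)) (Function('L')(y) = Mul(Add(y, 5), Pow(Add(y, Pow(Add(5, Pow(Add(-5, 0), 2)), Rational(1, 2))), -1)) = Mul(Add(5, y), Pow(Add(y, Pow(Add(5, Pow(-5, 2)), Rational(1, 2))), -1)) = Mul(Add(5, y), Pow(Add(y, Pow(Add(5, 25), Rational(1, 2))), -1)) = Mul(Add(5, y), Pow(Add(y, Pow(30, Rational(1, 2))), -1)) = Mul(Pow(Add(y, Pow(30, Rational(1, 2))), -1), Add(5, y)))
Mul(Add(-42, Function('L')(-10)), Add(20, 29)) = Mul(Add(-42, Mul(Pow(Add(-10, Pow(30, Rational(1, 2))), -1), Add(5, -10))), Add(20, 29)) = Mul(Add(-42, Mul(Pow(Add(-10, Pow(30, Rational(1, 2))), -1), -5)), 49) = Mul(Add(-42, Mul(-5, Pow(Add(-10, Pow(30, Rational(1, 2))), -1))), 49) = Add(-2058, Mul(-245, Pow(Add(-10, Pow(30, Rational(1, 2))), -1)))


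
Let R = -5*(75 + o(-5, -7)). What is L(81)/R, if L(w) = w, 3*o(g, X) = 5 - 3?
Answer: -243/1135 ≈ -0.21410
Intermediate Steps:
o(g, X) = ⅔ (o(g, X) = (5 - 3)/3 = (⅓)*2 = ⅔)
R = -1135/3 (R = -5*(75 + ⅔) = -5*227/3 = -1135/3 ≈ -378.33)
L(81)/R = 81/(-1135/3) = 81*(-3/1135) = -243/1135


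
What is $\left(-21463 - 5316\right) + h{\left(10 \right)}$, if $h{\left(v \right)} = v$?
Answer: $-26769$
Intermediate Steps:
$\left(-21463 - 5316\right) + h{\left(10 \right)} = \left(-21463 - 5316\right) + 10 = -26779 + 10 = -26769$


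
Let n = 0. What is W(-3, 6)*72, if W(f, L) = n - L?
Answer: -432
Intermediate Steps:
W(f, L) = -L (W(f, L) = 0 - L = -L)
W(-3, 6)*72 = -1*6*72 = -6*72 = -432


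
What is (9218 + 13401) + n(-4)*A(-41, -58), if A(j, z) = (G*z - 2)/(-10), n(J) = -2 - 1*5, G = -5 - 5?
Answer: 115118/5 ≈ 23024.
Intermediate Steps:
G = -10
n(J) = -7 (n(J) = -2 - 5 = -7)
A(j, z) = ⅕ + z (A(j, z) = (-10*z - 2)/(-10) = -(-2 - 10*z)/10 = ⅕ + z)
(9218 + 13401) + n(-4)*A(-41, -58) = (9218 + 13401) - 7*(⅕ - 58) = 22619 - 7*(-289/5) = 22619 + 2023/5 = 115118/5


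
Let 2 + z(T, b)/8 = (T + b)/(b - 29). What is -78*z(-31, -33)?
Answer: 18720/31 ≈ 603.87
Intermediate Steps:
z(T, b) = -16 + 8*(T + b)/(-29 + b) (z(T, b) = -16 + 8*((T + b)/(b - 29)) = -16 + 8*((T + b)/(-29 + b)) = -16 + 8*(T + b)/(-29 + b))
-78*z(-31, -33) = -624*(58 - 31 - 1*(-33))/(-29 - 33) = -624*(58 - 31 + 33)/(-62) = -624*(-1)*60/62 = -78*(-240/31) = 18720/31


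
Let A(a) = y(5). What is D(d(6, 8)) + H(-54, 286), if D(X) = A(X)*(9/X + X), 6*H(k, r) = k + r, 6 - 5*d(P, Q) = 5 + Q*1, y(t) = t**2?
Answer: -3298/21 ≈ -157.05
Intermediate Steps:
A(a) = 25 (A(a) = 5**2 = 25)
d(P, Q) = 1/5 - Q/5 (d(P, Q) = 6/5 - (5 + Q*1)/5 = 6/5 - (5 + Q)/5 = 6/5 + (-1 - Q/5) = 1/5 - Q/5)
H(k, r) = k/6 + r/6 (H(k, r) = (k + r)/6 = k/6 + r/6)
D(X) = 25*X + 225/X (D(X) = 25*(9/X + X) = 25*(X + 9/X) = 25*X + 225/X)
D(d(6, 8)) + H(-54, 286) = (25*(1/5 - 1/5*8) + 225/(1/5 - 1/5*8)) + ((1/6)*(-54) + (1/6)*286) = (25*(1/5 - 8/5) + 225/(1/5 - 8/5)) + (-9 + 143/3) = (25*(-7/5) + 225/(-7/5)) + 116/3 = (-35 + 225*(-5/7)) + 116/3 = (-35 - 1125/7) + 116/3 = -1370/7 + 116/3 = -3298/21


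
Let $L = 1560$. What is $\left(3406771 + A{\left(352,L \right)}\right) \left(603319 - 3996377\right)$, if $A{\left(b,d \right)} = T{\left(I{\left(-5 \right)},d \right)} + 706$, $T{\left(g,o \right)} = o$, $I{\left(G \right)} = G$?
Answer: $-11567060265146$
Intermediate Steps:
$A{\left(b,d \right)} = 706 + d$ ($A{\left(b,d \right)} = d + 706 = 706 + d$)
$\left(3406771 + A{\left(352,L \right)}\right) \left(603319 - 3996377\right) = \left(3406771 + \left(706 + 1560\right)\right) \left(603319 - 3996377\right) = \left(3406771 + 2266\right) \left(-3393058\right) = 3409037 \left(-3393058\right) = -11567060265146$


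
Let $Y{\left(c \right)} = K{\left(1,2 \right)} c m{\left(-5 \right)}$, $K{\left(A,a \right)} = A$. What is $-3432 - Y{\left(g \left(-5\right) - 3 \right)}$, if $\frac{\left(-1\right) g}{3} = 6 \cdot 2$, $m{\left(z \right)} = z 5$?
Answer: $993$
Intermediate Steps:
$m{\left(z \right)} = 5 z$
$g = -36$ ($g = - 3 \cdot 6 \cdot 2 = \left(-3\right) 12 = -36$)
$Y{\left(c \right)} = - 25 c$ ($Y{\left(c \right)} = 1 c 5 \left(-5\right) = c \left(-25\right) = - 25 c$)
$-3432 - Y{\left(g \left(-5\right) - 3 \right)} = -3432 - - 25 \left(\left(-36\right) \left(-5\right) - 3\right) = -3432 - - 25 \left(180 - 3\right) = -3432 - \left(-25\right) 177 = -3432 - -4425 = -3432 + 4425 = 993$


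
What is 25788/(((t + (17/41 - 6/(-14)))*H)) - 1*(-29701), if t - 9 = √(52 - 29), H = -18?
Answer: 269404221632/9129207 + 177010981*√23/9129207 ≈ 29603.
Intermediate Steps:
t = 9 + √23 (t = 9 + √(52 - 29) = 9 + √23 ≈ 13.796)
25788/(((t + (17/41 - 6/(-14)))*H)) - 1*(-29701) = 25788/((((9 + √23) + (17/41 - 6/(-14)))*(-18))) - 1*(-29701) = 25788/((((9 + √23) + (17*(1/41) - 6*(-1/14)))*(-18))) + 29701 = 25788/((((9 + √23) + (17/41 + 3/7))*(-18))) + 29701 = 25788/((((9 + √23) + 242/287)*(-18))) + 29701 = 25788/(((2825/287 + √23)*(-18))) + 29701 = 25788/(-50850/287 - 18*√23) + 29701 = 29701 + 25788/(-50850/287 - 18*√23)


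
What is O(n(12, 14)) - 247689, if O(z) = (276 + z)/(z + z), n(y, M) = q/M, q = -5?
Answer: -2480749/10 ≈ -2.4808e+5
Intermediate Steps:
n(y, M) = -5/M
O(z) = (276 + z)/(2*z) (O(z) = (276 + z)/((2*z)) = (276 + z)*(1/(2*z)) = (276 + z)/(2*z))
O(n(12, 14)) - 247689 = (276 - 5/14)/(2*((-5/14))) - 247689 = (276 - 5*1/14)/(2*((-5*1/14))) - 247689 = (276 - 5/14)/(2*(-5/14)) - 247689 = (½)*(-14/5)*(3859/14) - 247689 = -3859/10 - 247689 = -2480749/10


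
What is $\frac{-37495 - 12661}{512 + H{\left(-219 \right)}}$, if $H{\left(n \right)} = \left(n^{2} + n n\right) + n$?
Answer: $- \frac{50156}{96215} \approx -0.52129$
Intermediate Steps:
$H{\left(n \right)} = n + 2 n^{2}$ ($H{\left(n \right)} = \left(n^{2} + n^{2}\right) + n = 2 n^{2} + n = n + 2 n^{2}$)
$\frac{-37495 - 12661}{512 + H{\left(-219 \right)}} = \frac{-37495 - 12661}{512 - 219 \left(1 + 2 \left(-219\right)\right)} = - \frac{50156}{512 - 219 \left(1 - 438\right)} = - \frac{50156}{512 - -95703} = - \frac{50156}{512 + 95703} = - \frac{50156}{96215}$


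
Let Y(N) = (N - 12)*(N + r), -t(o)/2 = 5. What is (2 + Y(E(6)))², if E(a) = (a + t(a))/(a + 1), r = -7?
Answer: 22676644/2401 ≈ 9444.7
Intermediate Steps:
t(o) = -10 (t(o) = -2*5 = -10)
E(a) = (-10 + a)/(1 + a) (E(a) = (a - 10)/(a + 1) = (-10 + a)/(1 + a))
Y(N) = (-12 + N)*(-7 + N) (Y(N) = (N - 12)*(N - 7) = (-12 + N)*(-7 + N))
(2 + Y(E(6)))² = (2 + (84 + ((-10 + 6)/(1 + 6))² - 19*(-10 + 6)/(1 + 6)))² = (2 + (84 + (-4/7)² - 19*(-4)/7))² = (2 + (84 + ((⅐)*(-4))² - 19*(-4)/7))² = (2 + (84 + (-4/7)² - 19*(-4/7)))² = (2 + (84 + 16/49 + 76/7))² = (2 + 4664/49)² = (4762/49)² = 22676644/2401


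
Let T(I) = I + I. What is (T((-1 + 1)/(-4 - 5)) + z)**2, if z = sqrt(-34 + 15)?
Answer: -19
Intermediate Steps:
T(I) = 2*I
z = I*sqrt(19) (z = sqrt(-19) = I*sqrt(19) ≈ 4.3589*I)
(T((-1 + 1)/(-4 - 5)) + z)**2 = (2*((-1 + 1)/(-4 - 5)) + I*sqrt(19))**2 = (2*(0/(-9)) + I*sqrt(19))**2 = (2*(0*(-1/9)) + I*sqrt(19))**2 = (2*0 + I*sqrt(19))**2 = (0 + I*sqrt(19))**2 = (I*sqrt(19))**2 = -19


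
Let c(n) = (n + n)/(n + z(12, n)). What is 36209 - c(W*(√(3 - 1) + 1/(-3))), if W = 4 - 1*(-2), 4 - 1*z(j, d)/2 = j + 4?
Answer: 5467569/151 + 72*√2/151 ≈ 36210.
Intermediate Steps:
z(j, d) = -2*j (z(j, d) = 8 - 2*(j + 4) = 8 - 2*(4 + j) = 8 + (-8 - 2*j) = -2*j)
W = 6 (W = 4 + 2 = 6)
c(n) = 2*n/(-24 + n) (c(n) = (n + n)/(n - 2*12) = (2*n)/(n - 24) = (2*n)/(-24 + n) = 2*n/(-24 + n))
36209 - c(W*(√(3 - 1) + 1/(-3))) = 36209 - 2*6*(√(3 - 1) + 1/(-3))/(-24 + 6*(√(3 - 1) + 1/(-3))) = 36209 - 2*6*(√2 - ⅓)/(-24 + 6*(√2 - ⅓)) = 36209 - 2*6*(-⅓ + √2)/(-24 + 6*(-⅓ + √2)) = 36209 - 2*(-2 + 6*√2)/(-24 + (-2 + 6*√2)) = 36209 - 2*(-2 + 6*√2)/(-26 + 6*√2)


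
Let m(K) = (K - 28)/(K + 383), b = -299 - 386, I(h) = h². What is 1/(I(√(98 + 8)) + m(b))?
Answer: 302/32725 ≈ 0.0092284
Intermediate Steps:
b = -685
m(K) = (-28 + K)/(383 + K)
1/(I(√(98 + 8)) + m(b)) = 1/((√(98 + 8))² + (-28 - 685)/(383 - 685)) = 1/((√106)² - 713/(-302)) = 1/(106 - 1/302*(-713)) = 1/(106 + 713/302) = 1/(32725/302) = 302/32725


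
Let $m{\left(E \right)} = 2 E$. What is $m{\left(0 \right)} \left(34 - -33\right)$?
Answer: $0$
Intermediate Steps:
$m{\left(0 \right)} \left(34 - -33\right) = 2 \cdot 0 \left(34 - -33\right) = 0 \left(34 + 33\right) = 0 \cdot 67 = 0$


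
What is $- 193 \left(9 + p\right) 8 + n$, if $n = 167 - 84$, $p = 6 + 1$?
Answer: $-24621$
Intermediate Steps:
$p = 7$
$n = 83$
$- 193 \left(9 + p\right) 8 + n = - 193 \left(9 + 7\right) 8 + 83 = - 193 \cdot 16 \cdot 8 + 83 = \left(-193\right) 128 + 83 = -24704 + 83 = -24621$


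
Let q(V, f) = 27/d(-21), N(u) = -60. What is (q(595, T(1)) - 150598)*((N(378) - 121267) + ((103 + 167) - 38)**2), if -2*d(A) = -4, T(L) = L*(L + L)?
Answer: 20329811007/2 ≈ 1.0165e+10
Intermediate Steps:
T(L) = 2*L**2 (T(L) = L*(2*L) = 2*L**2)
d(A) = 2 (d(A) = -1/2*(-4) = 2)
q(V, f) = 27/2
(q(595, T(1)) - 150598)*((N(378) - 121267) + ((103 + 167) - 38)**2) = (27/2 - 150598)*((-60 - 121267) + ((103 + 167) - 38)**2) = -301169*(-121327 + (270 - 38)**2)/2 = -301169*(-121327 + 232**2)/2 = -301169*(-121327 + 53824)/2 = -301169/2*(-67503) = 20329811007/2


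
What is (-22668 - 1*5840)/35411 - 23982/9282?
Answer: -1559997/460343 ≈ -3.3888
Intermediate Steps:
(-22668 - 1*5840)/35411 - 23982/9282 = (-22668 - 5840)*(1/35411) - 23982*1/9282 = -28508*1/35411 - 571/221 = -28508/35411 - 571/221 = -1559997/460343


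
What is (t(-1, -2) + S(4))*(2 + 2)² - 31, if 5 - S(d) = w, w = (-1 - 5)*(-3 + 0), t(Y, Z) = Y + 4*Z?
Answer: -383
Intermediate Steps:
w = 18 (w = -6*(-3) = 18)
S(d) = -13 (S(d) = 5 - 1*18 = 5 - 18 = -13)
(t(-1, -2) + S(4))*(2 + 2)² - 31 = ((-1 + 4*(-2)) - 13)*(2 + 2)² - 31 = ((-1 - 8) - 13)*4² - 31 = (-9 - 13)*16 - 31 = -22*16 - 31 = -352 - 31 = -383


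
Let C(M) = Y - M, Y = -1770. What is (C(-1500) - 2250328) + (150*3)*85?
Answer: -2212348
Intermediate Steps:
C(M) = -1770 - M
(C(-1500) - 2250328) + (150*3)*85 = ((-1770 - 1*(-1500)) - 2250328) + (150*3)*85 = ((-1770 + 1500) - 2250328) + 450*85 = (-270 - 2250328) + 38250 = -2250598 + 38250 = -2212348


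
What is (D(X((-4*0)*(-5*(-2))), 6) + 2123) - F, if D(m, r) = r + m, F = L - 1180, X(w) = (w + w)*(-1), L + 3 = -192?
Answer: 3504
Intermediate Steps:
L = -195 (L = -3 - 192 = -195)
X(w) = -2*w (X(w) = (2*w)*(-1) = -2*w)
F = -1375 (F = -195 - 1180 = -1375)
D(m, r) = m + r
(D(X((-4*0)*(-5*(-2))), 6) + 2123) - F = ((-2*(-4*0)*(-5*(-2)) + 6) + 2123) - 1*(-1375) = ((-0*10 + 6) + 2123) + 1375 = ((-2*0 + 6) + 2123) + 1375 = ((0 + 6) + 2123) + 1375 = (6 + 2123) + 1375 = 2129 + 1375 = 3504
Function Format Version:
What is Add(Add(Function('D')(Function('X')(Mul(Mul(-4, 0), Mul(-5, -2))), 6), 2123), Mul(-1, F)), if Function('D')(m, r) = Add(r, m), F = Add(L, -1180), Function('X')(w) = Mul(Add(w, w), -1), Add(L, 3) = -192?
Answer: 3504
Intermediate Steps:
L = -195 (L = Add(-3, -192) = -195)
Function('X')(w) = Mul(-2, w) (Function('X')(w) = Mul(Mul(2, w), -1) = Mul(-2, w))
F = -1375 (F = Add(-195, -1180) = -1375)
Function('D')(m, r) = Add(m, r)
Add(Add(Function('D')(Function('X')(Mul(Mul(-4, 0), Mul(-5, -2))), 6), 2123), Mul(-1, F)) = Add(Add(Add(Mul(-2, Mul(Mul(-4, 0), Mul(-5, -2))), 6), 2123), Mul(-1, -1375)) = Add(Add(Add(Mul(-2, Mul(0, 10)), 6), 2123), 1375) = Add(Add(Add(Mul(-2, 0), 6), 2123), 1375) = Add(Add(Add(0, 6), 2123), 1375) = Add(Add(6, 2123), 1375) = Add(2129, 1375) = 3504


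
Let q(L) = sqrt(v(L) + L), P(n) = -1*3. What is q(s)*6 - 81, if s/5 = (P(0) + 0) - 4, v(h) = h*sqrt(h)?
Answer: -81 + 6*sqrt(-35 - 35*I*sqrt(35)) ≈ -24.875 - 66.408*I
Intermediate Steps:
v(h) = h**(3/2)
P(n) = -3
s = -35 (s = 5*((-3 + 0) - 4) = 5*(-3 - 4) = 5*(-7) = -35)
q(L) = sqrt(L + L**(3/2)) (q(L) = sqrt(L**(3/2) + L) = sqrt(L + L**(3/2)))
q(s)*6 - 81 = sqrt(-35 + (-35)**(3/2))*6 - 81 = sqrt(-35 - 35*I*sqrt(35))*6 - 81 = 6*sqrt(-35 - 35*I*sqrt(35)) - 81 = -81 + 6*sqrt(-35 - 35*I*sqrt(35))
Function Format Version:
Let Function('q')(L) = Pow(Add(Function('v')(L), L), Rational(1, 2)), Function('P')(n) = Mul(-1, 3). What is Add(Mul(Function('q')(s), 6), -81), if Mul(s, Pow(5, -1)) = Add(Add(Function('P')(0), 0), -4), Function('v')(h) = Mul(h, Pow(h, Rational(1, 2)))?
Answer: Add(-81, Mul(6, Pow(Add(-35, Mul(-35, I, Pow(35, Rational(1, 2)))), Rational(1, 2)))) ≈ Add(-24.875, Mul(-66.408, I))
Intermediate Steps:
Function('v')(h) = Pow(h, Rational(3, 2))
Function('P')(n) = -3
s = -35 (s = Mul(5, Add(Add(-3, 0), -4)) = Mul(5, Add(-3, -4)) = Mul(5, -7) = -35)
Function('q')(L) = Pow(Add(L, Pow(L, Rational(3, 2))), Rational(1, 2)) (Function('q')(L) = Pow(Add(Pow(L, Rational(3, 2)), L), Rational(1, 2)) = Pow(Add(L, Pow(L, Rational(3, 2))), Rational(1, 2)))
Add(Mul(Function('q')(s), 6), -81) = Add(Mul(Pow(Add(-35, Pow(-35, Rational(3, 2))), Rational(1, 2)), 6), -81) = Add(Mul(Pow(Add(-35, Mul(-35, I, Pow(35, Rational(1, 2)))), Rational(1, 2)), 6), -81) = Add(Mul(6, Pow(Add(-35, Mul(-35, I, Pow(35, Rational(1, 2)))), Rational(1, 2))), -81) = Add(-81, Mul(6, Pow(Add(-35, Mul(-35, I, Pow(35, Rational(1, 2)))), Rational(1, 2))))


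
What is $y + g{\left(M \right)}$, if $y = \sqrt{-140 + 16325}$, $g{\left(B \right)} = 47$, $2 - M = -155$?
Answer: $47 + \sqrt{16185} \approx 174.22$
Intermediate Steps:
$M = 157$ ($M = 2 - -155 = 2 + 155 = 157$)
$y = \sqrt{16185} \approx 127.22$
$y + g{\left(M \right)} = \sqrt{16185} + 47 = 47 + \sqrt{16185}$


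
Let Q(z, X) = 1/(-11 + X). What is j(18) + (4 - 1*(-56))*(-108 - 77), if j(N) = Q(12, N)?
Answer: -77699/7 ≈ -11100.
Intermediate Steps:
j(N) = 1/(-11 + N)
j(18) + (4 - 1*(-56))*(-108 - 77) = 1/(-11 + 18) + (4 - 1*(-56))*(-108 - 77) = 1/7 + (4 + 56)*(-185) = ⅐ + 60*(-185) = ⅐ - 11100 = -77699/7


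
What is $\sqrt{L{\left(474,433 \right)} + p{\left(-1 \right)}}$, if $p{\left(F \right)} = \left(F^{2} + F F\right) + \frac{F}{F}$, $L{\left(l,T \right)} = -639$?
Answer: $2 i \sqrt{159} \approx 25.219 i$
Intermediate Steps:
$p{\left(F \right)} = 1 + 2 F^{2}$ ($p{\left(F \right)} = \left(F^{2} + F^{2}\right) + 1 = 2 F^{2} + 1 = 1 + 2 F^{2}$)
$\sqrt{L{\left(474,433 \right)} + p{\left(-1 \right)}} = \sqrt{-639 + \left(1 + 2 \left(-1\right)^{2}\right)} = \sqrt{-639 + \left(1 + 2 \cdot 1\right)} = \sqrt{-639 + \left(1 + 2\right)} = \sqrt{-639 + 3} = \sqrt{-636} = 2 i \sqrt{159}$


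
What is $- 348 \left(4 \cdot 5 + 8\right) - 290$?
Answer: $-10034$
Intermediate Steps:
$- 348 \left(4 \cdot 5 + 8\right) - 290 = - 348 \left(20 + 8\right) - 290 = \left(-348\right) 28 - 290 = -9744 - 290 = -10034$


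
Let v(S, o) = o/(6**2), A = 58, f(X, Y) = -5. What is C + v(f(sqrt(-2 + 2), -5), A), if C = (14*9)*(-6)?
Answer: -13579/18 ≈ -754.39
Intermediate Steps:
v(S, o) = o/36
C = -756 (C = 126*(-6) = -756)
C + v(f(sqrt(-2 + 2), -5), A) = -756 + (1/36)*58 = -756 + 29/18 = -13579/18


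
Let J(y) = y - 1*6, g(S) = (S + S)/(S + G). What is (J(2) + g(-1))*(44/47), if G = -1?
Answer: -132/47 ≈ -2.8085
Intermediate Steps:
g(S) = 2*S/(-1 + S) (g(S) = (S + S)/(S - 1) = (2*S)/(-1 + S) = 2*S/(-1 + S))
J(y) = -6 + y (J(y) = y - 6 = -6 + y)
(J(2) + g(-1))*(44/47) = ((-6 + 2) + 2*(-1)/(-1 - 1))*(44/47) = (-4 + 2*(-1)/(-2))*(44*(1/47)) = (-4 + 2*(-1)*(-½))*(44/47) = (-4 + 1)*(44/47) = -3*44/47 = -132/47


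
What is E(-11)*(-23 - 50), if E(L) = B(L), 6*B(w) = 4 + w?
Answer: 511/6 ≈ 85.167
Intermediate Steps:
B(w) = ⅔ + w/6 (B(w) = (4 + w)/6 = ⅔ + w/6)
E(L) = ⅔ + L/6
E(-11)*(-23 - 50) = (⅔ + (⅙)*(-11))*(-23 - 50) = (⅔ - 11/6)*(-73) = -7/6*(-73) = 511/6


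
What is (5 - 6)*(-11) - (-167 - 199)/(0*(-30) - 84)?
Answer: 93/14 ≈ 6.6429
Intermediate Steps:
(5 - 6)*(-11) - (-167 - 199)/(0*(-30) - 84) = -1*(-11) - (-366)/(0 - 84) = 11 - (-366)/(-84) = 11 - (-366)*(-1)/84 = 11 - 1*61/14 = 11 - 61/14 = 93/14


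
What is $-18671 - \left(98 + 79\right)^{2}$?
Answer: $-50000$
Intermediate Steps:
$-18671 - \left(98 + 79\right)^{2} = -18671 - 177^{2} = -18671 - 31329 = -50000$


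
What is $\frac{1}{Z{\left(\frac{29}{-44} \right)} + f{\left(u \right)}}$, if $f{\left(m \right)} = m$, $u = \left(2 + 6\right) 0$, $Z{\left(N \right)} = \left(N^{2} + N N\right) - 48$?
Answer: $- \frac{968}{45623} \approx -0.021217$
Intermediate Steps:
$Z{\left(N \right)} = -48 + 2 N^{2}$ ($Z{\left(N \right)} = \left(N^{2} + N^{2}\right) - 48 = 2 N^{2} - 48 = -48 + 2 N^{2}$)
$u = 0$ ($u = 8 \cdot 0 = 0$)
$\frac{1}{Z{\left(\frac{29}{-44} \right)} + f{\left(u \right)}} = \frac{1}{\left(-48 + 2 \left(\frac{29}{-44}\right)^{2}\right) + 0} = \frac{1}{\left(-48 + 2 \left(29 \left(- \frac{1}{44}\right)\right)^{2}\right) + 0} = \frac{1}{\left(-48 + 2 \left(- \frac{29}{44}\right)^{2}\right) + 0} = \frac{1}{\left(-48 + 2 \cdot \frac{841}{1936}\right) + 0} = \frac{1}{\left(-48 + \frac{841}{968}\right) + 0} = \frac{1}{- \frac{45623}{968} + 0} = \frac{1}{- \frac{45623}{968}} = - \frac{968}{45623}$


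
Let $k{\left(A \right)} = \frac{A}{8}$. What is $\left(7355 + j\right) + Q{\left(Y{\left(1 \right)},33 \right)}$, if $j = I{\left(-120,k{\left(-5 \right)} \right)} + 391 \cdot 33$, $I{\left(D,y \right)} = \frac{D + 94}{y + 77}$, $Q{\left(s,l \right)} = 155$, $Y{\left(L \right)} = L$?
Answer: $\frac{959395}{47} \approx 20413.0$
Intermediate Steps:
$k{\left(A \right)} = \frac{A}{8}$ ($k{\left(A \right)} = A \frac{1}{8} = \frac{A}{8}$)
$I{\left(D,y \right)} = \frac{94 + D}{77 + y}$
$j = \frac{606425}{47}$ ($j = \frac{94 - 120}{77 + \frac{1}{8} \left(-5\right)} + 391 \cdot 33 = \frac{1}{77 - \frac{5}{8}} \left(-26\right) + 12903 = \frac{1}{\frac{611}{8}} \left(-26\right) + 12903 = \frac{8}{611} \left(-26\right) + 12903 = - \frac{16}{47} + 12903 = \frac{606425}{47} \approx 12903.0$)
$\left(7355 + j\right) + Q{\left(Y{\left(1 \right)},33 \right)} = \left(7355 + \frac{606425}{47}\right) + 155 = \frac{952110}{47} + 155 = \frac{959395}{47}$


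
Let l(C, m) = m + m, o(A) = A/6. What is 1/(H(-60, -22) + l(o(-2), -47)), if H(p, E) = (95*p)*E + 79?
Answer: 1/125385 ≈ 7.9754e-6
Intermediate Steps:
o(A) = A/6 (o(A) = A*(⅙) = A/6)
l(C, m) = 2*m
H(p, E) = 79 + 95*E*p (H(p, E) = 95*E*p + 79 = 79 + 95*E*p)
1/(H(-60, -22) + l(o(-2), -47)) = 1/((79 + 95*(-22)*(-60)) + 2*(-47)) = 1/((79 + 125400) - 94) = 1/(125479 - 94) = 1/125385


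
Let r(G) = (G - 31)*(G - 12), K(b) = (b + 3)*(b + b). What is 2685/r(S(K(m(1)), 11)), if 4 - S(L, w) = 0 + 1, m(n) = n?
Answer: 895/84 ≈ 10.655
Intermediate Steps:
K(b) = 2*b*(3 + b) (K(b) = (3 + b)*(2*b) = 2*b*(3 + b))
S(L, w) = 3 (S(L, w) = 4 - (0 + 1) = 4 - 1*1 = 4 - 1 = 3)
r(G) = (-31 + G)*(-12 + G)
2685/r(S(K(m(1)), 11)) = 2685/(372 + 3**2 - 43*3) = 2685/(372 + 9 - 129) = 2685/252 = 2685*(1/252) = 895/84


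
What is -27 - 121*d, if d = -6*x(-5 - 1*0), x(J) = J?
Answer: -3657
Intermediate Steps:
d = 30 (d = -6*(-5 - 1*0) = -6*(-5 + 0) = -6*(-5) = 30)
-27 - 121*d = -27 - 121*30 = -27 - 3630 = -3657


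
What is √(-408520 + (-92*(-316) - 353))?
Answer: I*√379801 ≈ 616.28*I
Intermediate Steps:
√(-408520 + (-92*(-316) - 353)) = √(-408520 + (29072 - 353)) = √(-408520 + 28719) = √(-379801) = I*√379801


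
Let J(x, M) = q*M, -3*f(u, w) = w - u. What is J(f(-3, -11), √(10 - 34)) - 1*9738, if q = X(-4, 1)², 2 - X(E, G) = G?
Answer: -9738 + 2*I*√6 ≈ -9738.0 + 4.899*I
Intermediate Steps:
f(u, w) = -w/3 + u/3 (f(u, w) = -(w - u)/3 = -w/3 + u/3)
X(E, G) = 2 - G
q = 1 (q = (2 - 1*1)² = (2 - 1)² = 1² = 1)
J(x, M) = M (J(x, M) = 1*M = M)
J(f(-3, -11), √(10 - 34)) - 1*9738 = √(10 - 34) - 1*9738 = √(-24) - 9738 = 2*I*√6 - 9738 = -9738 + 2*I*√6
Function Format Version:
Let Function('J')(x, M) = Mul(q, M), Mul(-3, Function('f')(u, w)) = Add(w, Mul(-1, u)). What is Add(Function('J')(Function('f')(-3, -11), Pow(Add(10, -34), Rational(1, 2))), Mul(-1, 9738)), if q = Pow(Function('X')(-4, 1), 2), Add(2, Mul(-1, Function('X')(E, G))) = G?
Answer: Add(-9738, Mul(2, I, Pow(6, Rational(1, 2)))) ≈ Add(-9738.0, Mul(4.8990, I))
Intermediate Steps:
Function('f')(u, w) = Add(Mul(Rational(-1, 3), w), Mul(Rational(1, 3), u)) (Function('f')(u, w) = Mul(Rational(-1, 3), Add(w, Mul(-1, u))) = Add(Mul(Rational(-1, 3), w), Mul(Rational(1, 3), u)))
Function('X')(E, G) = Add(2, Mul(-1, G))
q = 1 (q = Pow(Add(2, Mul(-1, 1)), 2) = Pow(Add(2, -1), 2) = Pow(1, 2) = 1)
Function('J')(x, M) = M (Function('J')(x, M) = Mul(1, M) = M)
Add(Function('J')(Function('f')(-3, -11), Pow(Add(10, -34), Rational(1, 2))), Mul(-1, 9738)) = Add(Pow(Add(10, -34), Rational(1, 2)), Mul(-1, 9738)) = Add(Pow(-24, Rational(1, 2)), -9738) = Add(Mul(2, I, Pow(6, Rational(1, 2))), -9738) = Add(-9738, Mul(2, I, Pow(6, Rational(1, 2))))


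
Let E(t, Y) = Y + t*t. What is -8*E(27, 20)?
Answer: -5992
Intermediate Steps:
E(t, Y) = Y + t²
-8*E(27, 20) = -8*(20 + 27²) = -8*(20 + 729) = -8*749 = -5992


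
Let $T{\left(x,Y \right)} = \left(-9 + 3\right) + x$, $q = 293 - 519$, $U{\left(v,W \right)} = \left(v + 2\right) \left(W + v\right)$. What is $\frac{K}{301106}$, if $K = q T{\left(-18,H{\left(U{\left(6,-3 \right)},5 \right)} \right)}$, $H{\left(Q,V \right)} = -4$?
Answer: $\frac{2712}{150553} \approx 0.018014$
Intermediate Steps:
$U{\left(v,W \right)} = \left(2 + v\right) \left(W + v\right)$
$q = -226$ ($q = 293 - 519 = -226$)
$T{\left(x,Y \right)} = -6 + x$
$K = 5424$ ($K = - 226 \left(-6 - 18\right) = \left(-226\right) \left(-24\right) = 5424$)
$\frac{K}{301106} = \frac{5424}{301106} = 5424 \cdot \frac{1}{301106} = \frac{2712}{150553}$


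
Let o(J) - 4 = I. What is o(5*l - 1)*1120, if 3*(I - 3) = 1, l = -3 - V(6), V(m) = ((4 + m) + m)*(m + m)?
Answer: 24640/3 ≈ 8213.3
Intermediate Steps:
V(m) = 2*m*(4 + 2*m) (V(m) = (4 + 2*m)*(2*m) = 2*m*(4 + 2*m))
l = -195 (l = -3 - 4*6*(2 + 6) = -3 - 4*6*8 = -3 - 1*192 = -3 - 192 = -195)
I = 10/3 (I = 3 + (1/3)*1 = 3 + 1/3 = 10/3 ≈ 3.3333)
o(J) = 22/3 (o(J) = 4 + 10/3 = 22/3)
o(5*l - 1)*1120 = (22/3)*1120 = 24640/3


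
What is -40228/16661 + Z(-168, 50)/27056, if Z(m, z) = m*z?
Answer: -76772573/28173751 ≈ -2.7250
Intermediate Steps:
-40228/16661 + Z(-168, 50)/27056 = -40228/16661 - 168*50/27056 = -40228*1/16661 - 8400*1/27056 = -40228/16661 - 525/1691 = -76772573/28173751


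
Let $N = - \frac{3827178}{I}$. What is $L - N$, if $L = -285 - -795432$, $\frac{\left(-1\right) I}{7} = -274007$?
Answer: $\frac{1525134735381}{1918049} \approx 7.9515 \cdot 10^{5}$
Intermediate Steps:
$I = 1918049$ ($I = \left(-7\right) \left(-274007\right) = 1918049$)
$N = - \frac{3827178}{1918049} \approx -1.9953$
$L = 795147$ ($L = -285 + 795432 = 795147$)
$L - N = 795147 - - \frac{3827178}{1918049} = 795147 + \frac{3827178}{1918049} = \frac{1525134735381}{1918049}$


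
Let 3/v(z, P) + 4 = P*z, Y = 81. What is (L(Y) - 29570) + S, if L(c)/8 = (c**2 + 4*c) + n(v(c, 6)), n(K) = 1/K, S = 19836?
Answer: 139894/3 ≈ 46631.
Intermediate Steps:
v(z, P) = 3/(-4 + P*z)
L(c) = -32/3 + 8*c**2 + 48*c (L(c) = 8*((c**2 + 4*c) + 1/(3/(-4 + 6*c))) = 8*((c**2 + 4*c) + (-4/3 + 2*c)) = 8*(-4/3 + c**2 + 6*c) = -32/3 + 8*c**2 + 48*c)
(L(Y) - 29570) + S = ((-32/3 + 8*81**2 + 48*81) - 29570) + 19836 = ((-32/3 + 8*6561 + 3888) - 29570) + 19836 = ((-32/3 + 52488 + 3888) - 29570) + 19836 = (169096/3 - 29570) + 19836 = 80386/3 + 19836 = 139894/3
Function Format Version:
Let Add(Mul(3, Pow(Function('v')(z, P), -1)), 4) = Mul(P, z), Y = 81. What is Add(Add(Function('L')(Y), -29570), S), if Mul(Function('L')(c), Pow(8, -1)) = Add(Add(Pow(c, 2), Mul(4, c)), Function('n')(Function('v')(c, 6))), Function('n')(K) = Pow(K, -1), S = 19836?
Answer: Rational(139894, 3) ≈ 46631.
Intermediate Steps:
Function('v')(z, P) = Mul(3, Pow(Add(-4, Mul(P, z)), -1))
Function('L')(c) = Add(Rational(-32, 3), Mul(8, Pow(c, 2)), Mul(48, c)) (Function('L')(c) = Mul(8, Add(Add(Pow(c, 2), Mul(4, c)), Pow(Mul(3, Pow(Add(-4, Mul(6, c)), -1)), -1))) = Mul(8, Add(Add(Pow(c, 2), Mul(4, c)), Add(Rational(-4, 3), Mul(2, c)))) = Mul(8, Add(Rational(-4, 3), Pow(c, 2), Mul(6, c))) = Add(Rational(-32, 3), Mul(8, Pow(c, 2)), Mul(48, c)))
Add(Add(Function('L')(Y), -29570), S) = Add(Add(Add(Rational(-32, 3), Mul(8, Pow(81, 2)), Mul(48, 81)), -29570), 19836) = Add(Add(Add(Rational(-32, 3), Mul(8, 6561), 3888), -29570), 19836) = Add(Add(Add(Rational(-32, 3), 52488, 3888), -29570), 19836) = Add(Add(Rational(169096, 3), -29570), 19836) = Add(Rational(80386, 3), 19836) = Rational(139894, 3)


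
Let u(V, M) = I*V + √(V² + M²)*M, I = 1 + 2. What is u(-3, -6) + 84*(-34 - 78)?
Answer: -9417 - 18*√5 ≈ -9457.3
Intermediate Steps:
I = 3
u(V, M) = 3*V + M*√(M² + V²) (u(V, M) = 3*V + √(V² + M²)*M = 3*V + √(M² + V²)*M = 3*V + M*√(M² + V²))
u(-3, -6) + 84*(-34 - 78) = (3*(-3) - 6*√((-6)² + (-3)²)) + 84*(-34 - 78) = (-9 - 6*√(36 + 9)) + 84*(-112) = (-9 - 18*√5) - 9408 = -9417 - 18*√5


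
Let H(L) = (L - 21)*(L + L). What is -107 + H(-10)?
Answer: 513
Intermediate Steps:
H(L) = 2*L*(-21 + L) (H(L) = (-21 + L)*(2*L) = 2*L*(-21 + L))
-107 + H(-10) = -107 + 2*(-10)*(-21 - 10) = -107 + 2*(-10)*(-31) = -107 + 620 = 513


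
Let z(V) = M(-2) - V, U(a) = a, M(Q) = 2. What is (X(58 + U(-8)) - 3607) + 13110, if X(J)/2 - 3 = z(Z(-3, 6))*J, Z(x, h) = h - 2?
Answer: 9309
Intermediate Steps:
Z(x, h) = -2 + h
z(V) = 2 - V
X(J) = 6 - 4*J (X(J) = 6 + 2*((2 - (-2 + 6))*J) = 6 + 2*((2 - 1*4)*J) = 6 + 2*((2 - 4)*J) = 6 + 2*(-2*J) = 6 - 4*J)
(X(58 + U(-8)) - 3607) + 13110 = ((6 - 4*(58 - 8)) - 3607) + 13110 = ((6 - 4*50) - 3607) + 13110 = ((6 - 200) - 3607) + 13110 = (-194 - 3607) + 13110 = -3801 + 13110 = 9309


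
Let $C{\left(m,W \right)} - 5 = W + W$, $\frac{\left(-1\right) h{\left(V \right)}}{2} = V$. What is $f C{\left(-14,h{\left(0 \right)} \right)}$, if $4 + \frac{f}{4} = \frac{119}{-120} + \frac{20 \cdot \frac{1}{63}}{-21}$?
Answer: $- \frac{264959}{2646} \approx -100.14$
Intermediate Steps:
$h{\left(V \right)} = - 2 V$
$C{\left(m,W \right)} = 5 + 2 W$ ($C{\left(m,W \right)} = 5 + \left(W + W\right) = 5 + 2 W$)
$f = - \frac{264959}{13230}$ ($f = -16 + 4 \left(\frac{119}{-120} + \frac{20 \cdot \frac{1}{63}}{-21}\right) = -16 + 4 \left(119 \left(- \frac{1}{120}\right) + 20 \cdot \frac{1}{63} \left(- \frac{1}{21}\right)\right) = -16 + 4 \left(- \frac{119}{120} + \frac{20}{63} \left(- \frac{1}{21}\right)\right) = -16 + 4 \left(- \frac{119}{120} - \frac{20}{1323}\right) = -16 + 4 \left(- \frac{53279}{52920}\right) = -16 - \frac{53279}{13230} = - \frac{264959}{13230} \approx -20.027$)
$f C{\left(-14,h{\left(0 \right)} \right)} = - \frac{264959 \left(5 + 2 \left(\left(-2\right) 0\right)\right)}{13230} = - \frac{264959 \left(5 + 2 \cdot 0\right)}{13230} = - \frac{264959 \left(5 + 0\right)}{13230} = \left(- \frac{264959}{13230}\right) 5 = - \frac{264959}{2646}$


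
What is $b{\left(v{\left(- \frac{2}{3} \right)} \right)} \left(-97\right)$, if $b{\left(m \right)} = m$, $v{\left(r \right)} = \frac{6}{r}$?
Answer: $873$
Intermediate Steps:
$b{\left(v{\left(- \frac{2}{3} \right)} \right)} \left(-97\right) = \frac{6}{\left(-2\right) \frac{1}{3}} \left(-97\right) = \frac{6}{- \frac{2}{3}} \left(-97\right) = 6 \left(- \frac{3}{2}\right) \left(-97\right) = \left(-9\right) \left(-97\right) = 873$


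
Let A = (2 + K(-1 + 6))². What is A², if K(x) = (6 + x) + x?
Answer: 104976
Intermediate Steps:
K(x) = 6 + 2*x
A = 324 (A = (2 + (6 + 2*(-1 + 6)))² = (2 + (6 + 2*5))² = (2 + (6 + 10))² = (2 + 16)² = 18² = 324)
A² = 324² = 104976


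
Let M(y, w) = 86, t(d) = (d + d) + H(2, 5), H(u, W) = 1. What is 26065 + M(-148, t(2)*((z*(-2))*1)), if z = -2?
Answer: 26151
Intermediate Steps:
t(d) = 1 + 2*d (t(d) = (d + d) + 1 = 2*d + 1 = 1 + 2*d)
26065 + M(-148, t(2)*((z*(-2))*1)) = 26065 + 86 = 26151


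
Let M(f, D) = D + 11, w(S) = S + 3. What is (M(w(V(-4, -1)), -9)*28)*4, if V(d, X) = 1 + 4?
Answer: 224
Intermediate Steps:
V(d, X) = 5
w(S) = 3 + S
M(f, D) = 11 + D
(M(w(V(-4, -1)), -9)*28)*4 = ((11 - 9)*28)*4 = (2*28)*4 = 56*4 = 224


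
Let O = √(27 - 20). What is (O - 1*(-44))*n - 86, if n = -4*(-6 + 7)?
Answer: -262 - 4*√7 ≈ -272.58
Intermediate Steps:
n = -4 (n = -4*1 = -4)
O = √7 ≈ 2.6458
(O - 1*(-44))*n - 86 = (√7 - 1*(-44))*(-4) - 86 = (√7 + 44)*(-4) - 86 = (44 + √7)*(-4) - 86 = (-176 - 4*√7) - 86 = -262 - 4*√7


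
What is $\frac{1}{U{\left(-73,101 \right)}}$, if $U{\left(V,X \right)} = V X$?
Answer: $- \frac{1}{7373} \approx -0.00013563$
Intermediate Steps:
$\frac{1}{U{\left(-73,101 \right)}} = \frac{1}{\left(-73\right) 101} = \frac{1}{-7373} = - \frac{1}{7373}$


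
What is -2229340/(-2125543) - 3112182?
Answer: -6615074435486/2125543 ≈ -3.1122e+6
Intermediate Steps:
-2229340/(-2125543) - 3112182 = -2229340*(-1/2125543) - 3112182 = 2229340/2125543 - 3112182 = -6615074435486/2125543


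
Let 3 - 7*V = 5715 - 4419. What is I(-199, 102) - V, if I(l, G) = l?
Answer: -100/7 ≈ -14.286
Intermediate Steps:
V = -1293/7 (V = 3/7 - (5715 - 4419)/7 = 3/7 - 1/7*1296 = 3/7 - 1296/7 = -1293/7 ≈ -184.71)
I(-199, 102) - V = -199 - 1*(-1293/7) = -199 + 1293/7 = -100/7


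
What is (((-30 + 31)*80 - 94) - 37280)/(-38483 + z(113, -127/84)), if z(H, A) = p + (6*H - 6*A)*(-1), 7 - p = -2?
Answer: 522116/548255 ≈ 0.95232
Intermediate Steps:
p = 9 (p = 7 - 1*(-2) = 7 + 2 = 9)
z(H, A) = 9 - 6*H + 6*A (z(H, A) = 9 + (6*H - 6*A)*(-1) = 9 + (-6*A + 6*H)*(-1) = 9 + (-6*H + 6*A) = 9 - 6*H + 6*A)
(((-30 + 31)*80 - 94) - 37280)/(-38483 + z(113, -127/84)) = (((-30 + 31)*80 - 94) - 37280)/(-38483 + (9 - 6*113 + 6*(-127/84))) = ((1*80 - 94) - 37280)/(-38483 + (9 - 678 + 6*(-127*1/84))) = ((80 - 94) - 37280)/(-38483 + (9 - 678 + 6*(-127/84))) = (-14 - 37280)/(-38483 + (9 - 678 - 127/14)) = -37294/(-38483 - 9493/14) = -37294/(-548255/14) = -37294*(-14/548255) = 522116/548255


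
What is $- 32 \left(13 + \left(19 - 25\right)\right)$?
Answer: $-224$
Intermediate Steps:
$- 32 \left(13 + \left(19 - 25\right)\right) = - 32 \left(13 - 6\right) = \left(-32\right) 7 = -224$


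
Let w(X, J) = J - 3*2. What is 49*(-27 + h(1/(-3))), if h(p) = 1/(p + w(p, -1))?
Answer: -29253/22 ≈ -1329.7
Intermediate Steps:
w(X, J) = -6 + J (w(X, J) = J - 6 = -6 + J)
h(p) = 1/(-7 + p) (h(p) = 1/(p + (-6 - 1)) = 1/(p - 7) = 1/(-7 + p))
49*(-27 + h(1/(-3))) = 49*(-27 + 1/(-7 + 1/(-3))) = 49*(-27 + 1/(-7 - ⅓)) = 49*(-27 + 1/(-22/3)) = 49*(-27 - 3/22) = 49*(-597/22) = -29253/22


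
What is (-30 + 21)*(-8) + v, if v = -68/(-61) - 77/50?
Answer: 218303/3050 ≈ 71.575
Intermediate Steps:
v = -1297/3050 (v = -68*(-1/61) - 77*1/50 = 68/61 - 77/50 = -1297/3050 ≈ -0.42525)
(-30 + 21)*(-8) + v = (-30 + 21)*(-8) - 1297/3050 = -9*(-8) - 1297/3050 = 72 - 1297/3050 = 218303/3050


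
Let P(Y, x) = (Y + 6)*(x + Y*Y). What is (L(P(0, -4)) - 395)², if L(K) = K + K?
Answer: 196249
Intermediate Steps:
P(Y, x) = (6 + Y)*(x + Y²)
L(K) = 2*K
(L(P(0, -4)) - 395)² = (2*(0³ + 6*(-4) + 6*0² + 0*(-4)) - 395)² = (2*(0 - 24 + 6*0 + 0) - 395)² = (2*(0 - 24 + 0 + 0) - 395)² = (2*(-24) - 395)² = (-48 - 395)² = (-443)² = 196249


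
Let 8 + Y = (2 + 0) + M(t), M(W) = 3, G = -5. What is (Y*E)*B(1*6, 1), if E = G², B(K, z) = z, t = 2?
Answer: -75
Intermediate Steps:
Y = -3 (Y = -8 + ((2 + 0) + 3) = -8 + (2 + 3) = -8 + 5 = -3)
E = 25 (E = (-5)² = 25)
(Y*E)*B(1*6, 1) = -3*25*1 = -75*1 = -75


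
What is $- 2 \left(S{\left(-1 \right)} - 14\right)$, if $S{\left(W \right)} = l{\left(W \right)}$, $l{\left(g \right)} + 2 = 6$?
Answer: $20$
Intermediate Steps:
$l{\left(g \right)} = 4$ ($l{\left(g \right)} = -2 + 6 = 4$)
$S{\left(W \right)} = 4$
$- 2 \left(S{\left(-1 \right)} - 14\right) = - 2 \left(4 - 14\right) = \left(-2\right) \left(-10\right) = 20$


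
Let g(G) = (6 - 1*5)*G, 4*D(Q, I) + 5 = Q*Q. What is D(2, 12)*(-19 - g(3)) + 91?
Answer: 193/2 ≈ 96.500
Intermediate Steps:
D(Q, I) = -5/4 + Q²/4 (D(Q, I) = -5/4 + (Q*Q)/4 = -5/4 + Q²/4)
g(G) = G (g(G) = (6 - 5)*G = 1*G = G)
D(2, 12)*(-19 - g(3)) + 91 = (-5/4 + (¼)*2²)*(-19 - 1*3) + 91 = (-5/4 + (¼)*4)*(-19 - 3) + 91 = (-5/4 + 1)*(-22) + 91 = -¼*(-22) + 91 = 11/2 + 91 = 193/2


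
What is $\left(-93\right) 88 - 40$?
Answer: $-8224$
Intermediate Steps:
$\left(-93\right) 88 - 40 = -8184 - 40 = -8224$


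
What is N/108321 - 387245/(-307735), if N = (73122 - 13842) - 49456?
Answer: 8993990857/6666832587 ≈ 1.3491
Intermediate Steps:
N = 9824 (N = 59280 - 49456 = 9824)
N/108321 - 387245/(-307735) = 9824/108321 - 387245/(-307735) = 9824*(1/108321) - 387245*(-1/307735) = 9824/108321 + 77449/61547 = 8993990857/6666832587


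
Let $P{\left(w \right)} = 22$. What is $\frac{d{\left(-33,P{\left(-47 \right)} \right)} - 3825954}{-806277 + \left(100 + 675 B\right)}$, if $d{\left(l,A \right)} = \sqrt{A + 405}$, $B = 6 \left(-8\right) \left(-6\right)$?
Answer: $\frac{3825954}{611777} - \frac{\sqrt{427}}{611777} \approx 6.2538$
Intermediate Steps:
$B = 288$ ($B = \left(-48\right) \left(-6\right) = 288$)
$d{\left(l,A \right)} = \sqrt{405 + A}$
$\frac{d{\left(-33,P{\left(-47 \right)} \right)} - 3825954}{-806277 + \left(100 + 675 B\right)} = \frac{\sqrt{405 + 22} - 3825954}{-806277 + \left(100 + 675 \cdot 288\right)} = \frac{\sqrt{427} - 3825954}{-806277 + \left(100 + 194400\right)} = \frac{-3825954 + \sqrt{427}}{-806277 + 194500} = \frac{-3825954 + \sqrt{427}}{-611777} = \left(-3825954 + \sqrt{427}\right) \left(- \frac{1}{611777}\right) = \frac{3825954}{611777} - \frac{\sqrt{427}}{611777}$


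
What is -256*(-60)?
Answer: 15360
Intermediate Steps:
-256*(-60) = -1*(-15360) = 15360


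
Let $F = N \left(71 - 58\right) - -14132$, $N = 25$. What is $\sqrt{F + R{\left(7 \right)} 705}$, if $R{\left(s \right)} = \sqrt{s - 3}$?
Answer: $3 \sqrt{1763} \approx 125.96$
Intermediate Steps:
$R{\left(s \right)} = \sqrt{-3 + s}$
$F = 14457$ ($F = 25 \left(71 - 58\right) - -14132 = 25 \cdot 13 + 14132 = 325 + 14132 = 14457$)
$\sqrt{F + R{\left(7 \right)} 705} = \sqrt{14457 + \sqrt{-3 + 7} \cdot 705} = \sqrt{14457 + \sqrt{4} \cdot 705} = \sqrt{14457 + 2 \cdot 705} = \sqrt{14457 + 1410} = \sqrt{15867} = 3 \sqrt{1763}$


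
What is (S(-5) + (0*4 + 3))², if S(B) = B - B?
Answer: 9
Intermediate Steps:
S(B) = 0
(S(-5) + (0*4 + 3))² = (0 + (0*4 + 3))² = (0 + (0 + 3))² = (0 + 3)² = 3² = 9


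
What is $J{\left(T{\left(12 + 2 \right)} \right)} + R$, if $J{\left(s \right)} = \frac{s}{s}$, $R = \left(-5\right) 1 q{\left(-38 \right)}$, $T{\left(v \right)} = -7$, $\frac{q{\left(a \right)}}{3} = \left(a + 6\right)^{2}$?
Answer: $-15359$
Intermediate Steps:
$q{\left(a \right)} = 3 \left(6 + a\right)^{2}$ ($q{\left(a \right)} = 3 \left(a + 6\right)^{2} = 3 \left(6 + a\right)^{2}$)
$R = -15360$ ($R = \left(-5\right) 1 \cdot 3 \left(6 - 38\right)^{2} = - 5 \cdot 3 \left(-32\right)^{2} = - 5 \cdot 3 \cdot 1024 = \left(-5\right) 3072 = -15360$)
$J{\left(s \right)} = 1$
$J{\left(T{\left(12 + 2 \right)} \right)} + R = 1 - 15360 = -15359$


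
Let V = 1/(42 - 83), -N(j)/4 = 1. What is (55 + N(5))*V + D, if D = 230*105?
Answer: 990099/41 ≈ 24149.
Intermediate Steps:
N(j) = -4 (N(j) = -4*1 = -4)
D = 24150
V = -1/41 (V = 1/(-41) = -1/41 ≈ -0.024390)
(55 + N(5))*V + D = (55 - 4)*(-1/41) + 24150 = 51*(-1/41) + 24150 = -51/41 + 24150 = 990099/41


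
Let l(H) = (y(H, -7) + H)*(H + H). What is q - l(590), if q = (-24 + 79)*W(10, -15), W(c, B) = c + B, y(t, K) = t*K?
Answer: 4176925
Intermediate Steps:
y(t, K) = K*t
W(c, B) = B + c
l(H) = -12*H² (l(H) = (-7*H + H)*(H + H) = (-6*H)*(2*H) = -12*H²)
q = -275 (q = (-24 + 79)*(-15 + 10) = 55*(-5) = -275)
q - l(590) = -275 - (-12)*590² = -275 - (-12)*348100 = -275 - 1*(-4177200) = -275 + 4177200 = 4176925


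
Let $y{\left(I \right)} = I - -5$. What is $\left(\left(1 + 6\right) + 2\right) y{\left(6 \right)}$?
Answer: $99$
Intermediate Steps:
$y{\left(I \right)} = 5 + I$ ($y{\left(I \right)} = I + 5 = 5 + I$)
$\left(\left(1 + 6\right) + 2\right) y{\left(6 \right)} = \left(\left(1 + 6\right) + 2\right) \left(5 + 6\right) = \left(7 + 2\right) 11 = 9 \cdot 11 = 99$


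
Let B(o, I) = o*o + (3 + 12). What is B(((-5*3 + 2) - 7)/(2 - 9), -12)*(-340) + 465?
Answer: -363115/49 ≈ -7410.5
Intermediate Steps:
B(o, I) = 15 + o² (B(o, I) = o² + 15 = 15 + o²)
B(((-5*3 + 2) - 7)/(2 - 9), -12)*(-340) + 465 = (15 + (((-5*3 + 2) - 7)/(2 - 9))²)*(-340) + 465 = (15 + (((-15 + 2) - 7)/(-7))²)*(-340) + 465 = (15 + ((-13 - 7)*(-⅐))²)*(-340) + 465 = (15 + (-20*(-⅐))²)*(-340) + 465 = (15 + (20/7)²)*(-340) + 465 = (15 + 400/49)*(-340) + 465 = (1135/49)*(-340) + 465 = -385900/49 + 465 = -363115/49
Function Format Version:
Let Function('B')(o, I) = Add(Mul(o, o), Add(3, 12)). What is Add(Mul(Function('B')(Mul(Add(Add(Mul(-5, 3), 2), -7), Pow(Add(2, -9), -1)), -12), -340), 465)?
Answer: Rational(-363115, 49) ≈ -7410.5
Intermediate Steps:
Function('B')(o, I) = Add(15, Pow(o, 2)) (Function('B')(o, I) = Add(Pow(o, 2), 15) = Add(15, Pow(o, 2)))
Add(Mul(Function('B')(Mul(Add(Add(Mul(-5, 3), 2), -7), Pow(Add(2, -9), -1)), -12), -340), 465) = Add(Mul(Add(15, Pow(Mul(Add(Add(Mul(-5, 3), 2), -7), Pow(Add(2, -9), -1)), 2)), -340), 465) = Add(Mul(Add(15, Pow(Mul(Add(Add(-15, 2), -7), Pow(-7, -1)), 2)), -340), 465) = Add(Mul(Add(15, Pow(Mul(Add(-13, -7), Rational(-1, 7)), 2)), -340), 465) = Add(Mul(Add(15, Pow(Mul(-20, Rational(-1, 7)), 2)), -340), 465) = Add(Mul(Add(15, Pow(Rational(20, 7), 2)), -340), 465) = Add(Mul(Add(15, Rational(400, 49)), -340), 465) = Add(Mul(Rational(1135, 49), -340), 465) = Add(Rational(-385900, 49), 465) = Rational(-363115, 49)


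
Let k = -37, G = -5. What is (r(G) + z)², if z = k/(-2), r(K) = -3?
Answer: 961/4 ≈ 240.25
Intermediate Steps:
z = 37/2 (z = -37/(-2) = -37*(-½) = 37/2 ≈ 18.500)
(r(G) + z)² = (-3 + 37/2)² = (31/2)² = 961/4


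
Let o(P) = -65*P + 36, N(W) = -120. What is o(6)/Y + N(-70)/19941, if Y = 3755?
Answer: -2503238/24959485 ≈ -0.10029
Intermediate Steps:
o(P) = 36 - 65*P
o(6)/Y + N(-70)/19941 = (36 - 65*6)/3755 - 120/19941 = (36 - 390)*(1/3755) - 120*1/19941 = -354*1/3755 - 40/6647 = -354/3755 - 40/6647 = -2503238/24959485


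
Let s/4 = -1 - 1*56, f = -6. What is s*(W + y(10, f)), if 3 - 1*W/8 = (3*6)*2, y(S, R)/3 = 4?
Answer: 57456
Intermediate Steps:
y(S, R) = 12 (y(S, R) = 3*4 = 12)
W = -264 (W = 24 - 8*3*6*2 = 24 - 144*2 = 24 - 8*36 = 24 - 288 = -264)
s = -228 (s = 4*(-1 - 1*56) = 4*(-1 - 56) = 4*(-57) = -228)
s*(W + y(10, f)) = -228*(-264 + 12) = -228*(-252) = 57456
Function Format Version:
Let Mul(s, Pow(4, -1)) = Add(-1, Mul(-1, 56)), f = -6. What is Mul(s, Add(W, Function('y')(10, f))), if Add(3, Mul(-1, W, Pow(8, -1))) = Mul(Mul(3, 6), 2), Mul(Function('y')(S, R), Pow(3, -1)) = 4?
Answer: 57456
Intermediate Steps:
Function('y')(S, R) = 12 (Function('y')(S, R) = Mul(3, 4) = 12)
W = -264 (W = Add(24, Mul(-8, Mul(Mul(3, 6), 2))) = Add(24, Mul(-8, Mul(18, 2))) = Add(24, Mul(-8, 36)) = Add(24, -288) = -264)
s = -228 (s = Mul(4, Add(-1, Mul(-1, 56))) = Mul(4, Add(-1, -56)) = Mul(4, -57) = -228)
Mul(s, Add(W, Function('y')(10, f))) = Mul(-228, Add(-264, 12)) = Mul(-228, -252) = 57456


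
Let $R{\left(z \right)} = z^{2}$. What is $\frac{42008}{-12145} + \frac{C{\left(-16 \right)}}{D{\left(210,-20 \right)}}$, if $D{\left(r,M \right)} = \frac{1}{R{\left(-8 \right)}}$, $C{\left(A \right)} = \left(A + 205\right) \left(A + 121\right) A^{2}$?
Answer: $\frac{3948831087592}{12145} \approx 3.2514 \cdot 10^{8}$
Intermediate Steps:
$C{\left(A \right)} = A^{2} \left(121 + A\right) \left(205 + A\right)$ ($C{\left(A \right)} = \left(205 + A\right) \left(121 + A\right) A^{2} = \left(121 + A\right) \left(205 + A\right) A^{2} = A^{2} \left(121 + A\right) \left(205 + A\right)$)
$D{\left(r,M \right)} = \frac{1}{64}$ ($D{\left(r,M \right)} = \frac{1}{\left(-8\right)^{2}} = \frac{1}{64}$)
$\frac{42008}{-12145} + \frac{C{\left(-16 \right)}}{D{\left(210,-20 \right)}} = \frac{42008}{-12145} + \left(-16\right)^{2} \left(24805 + \left(-16\right)^{2} + 326 \left(-16\right)\right) \frac{1}{\frac{1}{64}} = 42008 \left(- \frac{1}{12145}\right) + 256 \left(24805 + 256 - 5216\right) 64 = - \frac{42008}{12145} + 256 \cdot 19845 \cdot 64 = - \frac{42008}{12145} + 5080320 \cdot 64 = - \frac{42008}{12145} + 325140480 = \frac{3948831087592}{12145}$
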